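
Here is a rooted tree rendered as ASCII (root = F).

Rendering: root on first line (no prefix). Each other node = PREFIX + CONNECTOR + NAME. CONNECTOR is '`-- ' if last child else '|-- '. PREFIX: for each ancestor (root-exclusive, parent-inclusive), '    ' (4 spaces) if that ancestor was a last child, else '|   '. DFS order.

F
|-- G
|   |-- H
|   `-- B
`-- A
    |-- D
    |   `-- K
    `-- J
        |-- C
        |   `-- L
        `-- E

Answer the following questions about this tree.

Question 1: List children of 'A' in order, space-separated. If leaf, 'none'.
Node A's children (from adjacency): D, J

Answer: D J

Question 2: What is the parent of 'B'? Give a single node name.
Scan adjacency: B appears as child of G

Answer: G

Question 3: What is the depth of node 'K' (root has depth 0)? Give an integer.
Path from root to K: F -> A -> D -> K
Depth = number of edges = 3

Answer: 3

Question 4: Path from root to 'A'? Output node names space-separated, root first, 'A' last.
Answer: F A

Derivation:
Walk down from root: F -> A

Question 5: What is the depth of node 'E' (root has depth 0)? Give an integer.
Answer: 3

Derivation:
Path from root to E: F -> A -> J -> E
Depth = number of edges = 3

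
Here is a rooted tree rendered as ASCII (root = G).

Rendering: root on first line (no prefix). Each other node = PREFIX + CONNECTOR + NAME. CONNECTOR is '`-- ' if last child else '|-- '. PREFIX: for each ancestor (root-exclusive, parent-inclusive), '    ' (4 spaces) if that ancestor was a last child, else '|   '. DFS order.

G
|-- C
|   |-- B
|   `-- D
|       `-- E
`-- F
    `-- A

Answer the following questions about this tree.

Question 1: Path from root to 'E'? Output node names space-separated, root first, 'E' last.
Answer: G C D E

Derivation:
Walk down from root: G -> C -> D -> E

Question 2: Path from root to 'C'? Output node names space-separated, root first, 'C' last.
Walk down from root: G -> C

Answer: G C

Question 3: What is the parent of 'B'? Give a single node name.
Answer: C

Derivation:
Scan adjacency: B appears as child of C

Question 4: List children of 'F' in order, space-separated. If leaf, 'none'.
Node F's children (from adjacency): A

Answer: A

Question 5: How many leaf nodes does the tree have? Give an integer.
Answer: 3

Derivation:
Leaves (nodes with no children): A, B, E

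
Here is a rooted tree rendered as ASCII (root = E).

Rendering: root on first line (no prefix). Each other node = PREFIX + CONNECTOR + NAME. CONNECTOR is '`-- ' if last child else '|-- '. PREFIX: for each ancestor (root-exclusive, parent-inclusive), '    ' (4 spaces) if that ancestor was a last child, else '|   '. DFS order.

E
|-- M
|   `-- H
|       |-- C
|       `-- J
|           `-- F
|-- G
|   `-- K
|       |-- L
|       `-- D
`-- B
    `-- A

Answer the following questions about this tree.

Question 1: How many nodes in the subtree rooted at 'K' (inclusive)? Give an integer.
Answer: 3

Derivation:
Subtree rooted at K contains: D, K, L
Count = 3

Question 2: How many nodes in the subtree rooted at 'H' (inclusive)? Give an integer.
Subtree rooted at H contains: C, F, H, J
Count = 4

Answer: 4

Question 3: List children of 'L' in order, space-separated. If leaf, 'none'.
Node L's children (from adjacency): (leaf)

Answer: none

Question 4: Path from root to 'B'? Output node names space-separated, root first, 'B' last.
Walk down from root: E -> B

Answer: E B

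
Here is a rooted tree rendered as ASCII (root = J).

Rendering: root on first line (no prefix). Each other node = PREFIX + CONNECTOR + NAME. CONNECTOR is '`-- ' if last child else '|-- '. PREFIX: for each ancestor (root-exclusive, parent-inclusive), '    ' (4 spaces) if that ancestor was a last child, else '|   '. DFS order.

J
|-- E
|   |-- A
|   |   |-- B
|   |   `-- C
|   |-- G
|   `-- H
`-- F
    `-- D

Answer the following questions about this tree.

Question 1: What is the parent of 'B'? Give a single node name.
Answer: A

Derivation:
Scan adjacency: B appears as child of A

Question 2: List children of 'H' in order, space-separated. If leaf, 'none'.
Answer: none

Derivation:
Node H's children (from adjacency): (leaf)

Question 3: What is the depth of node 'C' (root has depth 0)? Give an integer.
Answer: 3

Derivation:
Path from root to C: J -> E -> A -> C
Depth = number of edges = 3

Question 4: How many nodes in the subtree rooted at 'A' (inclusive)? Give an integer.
Subtree rooted at A contains: A, B, C
Count = 3

Answer: 3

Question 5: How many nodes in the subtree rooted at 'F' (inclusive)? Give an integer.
Answer: 2

Derivation:
Subtree rooted at F contains: D, F
Count = 2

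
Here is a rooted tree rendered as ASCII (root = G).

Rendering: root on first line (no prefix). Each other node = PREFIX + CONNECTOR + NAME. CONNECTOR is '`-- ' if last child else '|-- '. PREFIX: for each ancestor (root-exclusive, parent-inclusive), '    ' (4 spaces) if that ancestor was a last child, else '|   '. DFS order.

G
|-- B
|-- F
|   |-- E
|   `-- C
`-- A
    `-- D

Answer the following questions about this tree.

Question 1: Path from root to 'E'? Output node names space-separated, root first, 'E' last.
Answer: G F E

Derivation:
Walk down from root: G -> F -> E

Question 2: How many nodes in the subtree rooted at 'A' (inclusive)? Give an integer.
Answer: 2

Derivation:
Subtree rooted at A contains: A, D
Count = 2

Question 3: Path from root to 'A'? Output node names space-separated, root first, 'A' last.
Walk down from root: G -> A

Answer: G A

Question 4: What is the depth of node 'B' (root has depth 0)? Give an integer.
Answer: 1

Derivation:
Path from root to B: G -> B
Depth = number of edges = 1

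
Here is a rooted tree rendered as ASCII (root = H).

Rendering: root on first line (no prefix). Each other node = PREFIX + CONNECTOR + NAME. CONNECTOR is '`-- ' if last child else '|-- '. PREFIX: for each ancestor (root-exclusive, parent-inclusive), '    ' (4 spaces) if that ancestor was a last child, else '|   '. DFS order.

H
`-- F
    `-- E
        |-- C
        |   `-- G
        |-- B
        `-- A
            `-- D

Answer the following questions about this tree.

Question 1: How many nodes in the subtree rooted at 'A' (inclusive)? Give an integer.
Answer: 2

Derivation:
Subtree rooted at A contains: A, D
Count = 2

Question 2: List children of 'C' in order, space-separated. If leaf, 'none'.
Node C's children (from adjacency): G

Answer: G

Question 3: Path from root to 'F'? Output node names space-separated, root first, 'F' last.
Answer: H F

Derivation:
Walk down from root: H -> F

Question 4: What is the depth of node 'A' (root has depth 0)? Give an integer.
Answer: 3

Derivation:
Path from root to A: H -> F -> E -> A
Depth = number of edges = 3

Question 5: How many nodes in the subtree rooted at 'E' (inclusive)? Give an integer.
Answer: 6

Derivation:
Subtree rooted at E contains: A, B, C, D, E, G
Count = 6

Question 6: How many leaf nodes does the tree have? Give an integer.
Leaves (nodes with no children): B, D, G

Answer: 3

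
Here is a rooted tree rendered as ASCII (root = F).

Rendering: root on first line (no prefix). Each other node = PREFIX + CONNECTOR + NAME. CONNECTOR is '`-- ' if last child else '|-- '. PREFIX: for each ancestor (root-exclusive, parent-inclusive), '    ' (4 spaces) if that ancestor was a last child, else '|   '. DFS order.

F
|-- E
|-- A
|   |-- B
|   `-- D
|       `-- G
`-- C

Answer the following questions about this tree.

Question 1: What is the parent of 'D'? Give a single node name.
Scan adjacency: D appears as child of A

Answer: A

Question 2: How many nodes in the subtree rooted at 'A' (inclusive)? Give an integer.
Answer: 4

Derivation:
Subtree rooted at A contains: A, B, D, G
Count = 4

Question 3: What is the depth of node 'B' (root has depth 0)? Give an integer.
Path from root to B: F -> A -> B
Depth = number of edges = 2

Answer: 2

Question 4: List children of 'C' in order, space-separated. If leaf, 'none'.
Node C's children (from adjacency): (leaf)

Answer: none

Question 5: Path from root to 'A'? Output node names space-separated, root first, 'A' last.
Walk down from root: F -> A

Answer: F A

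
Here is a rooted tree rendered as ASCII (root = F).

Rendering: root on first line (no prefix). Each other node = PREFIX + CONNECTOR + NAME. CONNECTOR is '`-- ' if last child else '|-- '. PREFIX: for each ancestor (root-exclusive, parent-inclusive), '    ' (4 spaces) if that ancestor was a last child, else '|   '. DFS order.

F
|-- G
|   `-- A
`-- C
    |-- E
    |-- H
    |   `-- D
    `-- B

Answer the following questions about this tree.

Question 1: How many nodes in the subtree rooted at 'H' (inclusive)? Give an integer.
Subtree rooted at H contains: D, H
Count = 2

Answer: 2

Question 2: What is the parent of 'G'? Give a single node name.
Answer: F

Derivation:
Scan adjacency: G appears as child of F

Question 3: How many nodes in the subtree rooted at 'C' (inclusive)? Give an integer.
Subtree rooted at C contains: B, C, D, E, H
Count = 5

Answer: 5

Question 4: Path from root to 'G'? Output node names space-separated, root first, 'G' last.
Walk down from root: F -> G

Answer: F G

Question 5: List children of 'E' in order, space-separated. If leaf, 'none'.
Answer: none

Derivation:
Node E's children (from adjacency): (leaf)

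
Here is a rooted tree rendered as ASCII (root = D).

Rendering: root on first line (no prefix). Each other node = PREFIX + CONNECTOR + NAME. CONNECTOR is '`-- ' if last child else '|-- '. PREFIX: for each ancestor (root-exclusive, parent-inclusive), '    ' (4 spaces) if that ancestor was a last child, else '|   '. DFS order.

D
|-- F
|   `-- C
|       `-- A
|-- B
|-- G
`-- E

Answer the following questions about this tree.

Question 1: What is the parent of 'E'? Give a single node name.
Answer: D

Derivation:
Scan adjacency: E appears as child of D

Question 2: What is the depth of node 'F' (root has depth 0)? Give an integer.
Path from root to F: D -> F
Depth = number of edges = 1

Answer: 1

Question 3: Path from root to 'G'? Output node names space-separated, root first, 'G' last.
Walk down from root: D -> G

Answer: D G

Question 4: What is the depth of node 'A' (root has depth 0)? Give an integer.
Path from root to A: D -> F -> C -> A
Depth = number of edges = 3

Answer: 3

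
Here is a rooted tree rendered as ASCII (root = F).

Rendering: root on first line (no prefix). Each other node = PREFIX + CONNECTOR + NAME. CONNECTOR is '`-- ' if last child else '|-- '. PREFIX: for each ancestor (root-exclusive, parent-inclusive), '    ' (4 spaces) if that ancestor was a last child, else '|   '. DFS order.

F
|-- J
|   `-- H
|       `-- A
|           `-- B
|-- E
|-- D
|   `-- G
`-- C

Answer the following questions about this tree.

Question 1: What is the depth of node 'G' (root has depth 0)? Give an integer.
Answer: 2

Derivation:
Path from root to G: F -> D -> G
Depth = number of edges = 2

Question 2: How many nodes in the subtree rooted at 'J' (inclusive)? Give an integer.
Answer: 4

Derivation:
Subtree rooted at J contains: A, B, H, J
Count = 4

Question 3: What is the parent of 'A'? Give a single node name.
Answer: H

Derivation:
Scan adjacency: A appears as child of H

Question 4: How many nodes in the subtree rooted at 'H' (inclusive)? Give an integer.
Subtree rooted at H contains: A, B, H
Count = 3

Answer: 3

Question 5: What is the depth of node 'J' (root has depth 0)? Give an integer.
Answer: 1

Derivation:
Path from root to J: F -> J
Depth = number of edges = 1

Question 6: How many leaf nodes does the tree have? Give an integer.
Answer: 4

Derivation:
Leaves (nodes with no children): B, C, E, G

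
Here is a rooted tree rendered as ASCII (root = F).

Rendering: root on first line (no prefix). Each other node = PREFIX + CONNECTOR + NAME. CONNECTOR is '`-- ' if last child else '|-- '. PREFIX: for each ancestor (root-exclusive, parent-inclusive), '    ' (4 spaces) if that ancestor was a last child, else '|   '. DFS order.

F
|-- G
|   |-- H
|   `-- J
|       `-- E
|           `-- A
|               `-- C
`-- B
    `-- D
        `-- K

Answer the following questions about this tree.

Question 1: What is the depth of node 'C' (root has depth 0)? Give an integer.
Path from root to C: F -> G -> J -> E -> A -> C
Depth = number of edges = 5

Answer: 5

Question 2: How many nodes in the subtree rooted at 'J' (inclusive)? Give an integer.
Subtree rooted at J contains: A, C, E, J
Count = 4

Answer: 4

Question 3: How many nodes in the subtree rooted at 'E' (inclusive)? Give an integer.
Answer: 3

Derivation:
Subtree rooted at E contains: A, C, E
Count = 3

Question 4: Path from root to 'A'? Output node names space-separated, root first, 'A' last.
Answer: F G J E A

Derivation:
Walk down from root: F -> G -> J -> E -> A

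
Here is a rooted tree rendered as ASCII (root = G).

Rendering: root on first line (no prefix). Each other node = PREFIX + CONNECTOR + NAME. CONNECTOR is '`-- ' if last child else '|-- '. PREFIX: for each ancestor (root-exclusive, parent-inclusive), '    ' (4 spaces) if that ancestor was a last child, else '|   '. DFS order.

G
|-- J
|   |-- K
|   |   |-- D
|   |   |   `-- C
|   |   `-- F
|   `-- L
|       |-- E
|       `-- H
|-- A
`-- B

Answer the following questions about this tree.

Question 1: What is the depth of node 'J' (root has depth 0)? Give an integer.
Path from root to J: G -> J
Depth = number of edges = 1

Answer: 1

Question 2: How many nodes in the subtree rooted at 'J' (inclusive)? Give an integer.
Subtree rooted at J contains: C, D, E, F, H, J, K, L
Count = 8

Answer: 8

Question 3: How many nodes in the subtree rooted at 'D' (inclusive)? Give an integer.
Subtree rooted at D contains: C, D
Count = 2

Answer: 2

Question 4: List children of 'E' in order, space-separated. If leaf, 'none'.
Answer: none

Derivation:
Node E's children (from adjacency): (leaf)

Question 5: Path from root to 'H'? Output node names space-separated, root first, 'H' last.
Walk down from root: G -> J -> L -> H

Answer: G J L H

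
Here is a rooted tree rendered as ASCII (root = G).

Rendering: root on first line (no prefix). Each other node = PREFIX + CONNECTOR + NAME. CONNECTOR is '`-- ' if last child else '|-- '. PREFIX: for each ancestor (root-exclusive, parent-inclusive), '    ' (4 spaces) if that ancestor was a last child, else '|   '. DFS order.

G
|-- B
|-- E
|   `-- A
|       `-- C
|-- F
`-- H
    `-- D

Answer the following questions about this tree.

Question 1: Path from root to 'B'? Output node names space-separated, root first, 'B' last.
Answer: G B

Derivation:
Walk down from root: G -> B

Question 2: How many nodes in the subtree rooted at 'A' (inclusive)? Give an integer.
Answer: 2

Derivation:
Subtree rooted at A contains: A, C
Count = 2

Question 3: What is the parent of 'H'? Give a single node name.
Answer: G

Derivation:
Scan adjacency: H appears as child of G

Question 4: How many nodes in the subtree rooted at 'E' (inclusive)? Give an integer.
Subtree rooted at E contains: A, C, E
Count = 3

Answer: 3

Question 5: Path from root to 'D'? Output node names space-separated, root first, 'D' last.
Answer: G H D

Derivation:
Walk down from root: G -> H -> D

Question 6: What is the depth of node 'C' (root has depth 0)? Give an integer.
Path from root to C: G -> E -> A -> C
Depth = number of edges = 3

Answer: 3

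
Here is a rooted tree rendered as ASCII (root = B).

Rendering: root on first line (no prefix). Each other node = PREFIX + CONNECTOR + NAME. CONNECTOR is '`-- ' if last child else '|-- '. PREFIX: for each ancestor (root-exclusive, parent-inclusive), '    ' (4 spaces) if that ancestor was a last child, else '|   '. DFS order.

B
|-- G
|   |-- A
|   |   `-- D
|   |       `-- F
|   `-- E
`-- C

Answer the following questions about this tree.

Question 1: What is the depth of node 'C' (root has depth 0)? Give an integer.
Path from root to C: B -> C
Depth = number of edges = 1

Answer: 1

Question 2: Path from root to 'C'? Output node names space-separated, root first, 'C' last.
Answer: B C

Derivation:
Walk down from root: B -> C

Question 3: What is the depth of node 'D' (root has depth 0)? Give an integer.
Answer: 3

Derivation:
Path from root to D: B -> G -> A -> D
Depth = number of edges = 3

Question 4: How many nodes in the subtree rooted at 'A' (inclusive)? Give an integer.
Subtree rooted at A contains: A, D, F
Count = 3

Answer: 3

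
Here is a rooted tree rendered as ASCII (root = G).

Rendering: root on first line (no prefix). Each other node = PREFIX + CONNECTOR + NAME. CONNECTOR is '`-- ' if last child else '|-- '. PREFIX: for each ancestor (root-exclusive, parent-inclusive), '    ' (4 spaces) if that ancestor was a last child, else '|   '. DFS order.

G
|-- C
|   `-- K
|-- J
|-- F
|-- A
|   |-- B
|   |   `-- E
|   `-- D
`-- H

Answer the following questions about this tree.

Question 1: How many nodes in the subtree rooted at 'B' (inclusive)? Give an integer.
Subtree rooted at B contains: B, E
Count = 2

Answer: 2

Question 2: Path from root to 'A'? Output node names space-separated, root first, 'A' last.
Answer: G A

Derivation:
Walk down from root: G -> A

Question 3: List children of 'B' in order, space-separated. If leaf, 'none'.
Node B's children (from adjacency): E

Answer: E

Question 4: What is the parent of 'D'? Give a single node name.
Scan adjacency: D appears as child of A

Answer: A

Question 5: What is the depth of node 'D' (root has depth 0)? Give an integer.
Answer: 2

Derivation:
Path from root to D: G -> A -> D
Depth = number of edges = 2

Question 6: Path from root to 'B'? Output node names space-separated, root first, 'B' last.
Walk down from root: G -> A -> B

Answer: G A B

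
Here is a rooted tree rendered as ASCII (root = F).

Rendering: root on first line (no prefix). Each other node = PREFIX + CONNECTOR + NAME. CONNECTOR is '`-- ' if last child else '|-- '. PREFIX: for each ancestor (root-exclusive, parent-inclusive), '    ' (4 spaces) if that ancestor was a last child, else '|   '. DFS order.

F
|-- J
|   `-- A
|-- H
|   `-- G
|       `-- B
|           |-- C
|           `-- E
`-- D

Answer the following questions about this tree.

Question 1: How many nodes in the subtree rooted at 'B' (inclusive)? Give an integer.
Answer: 3

Derivation:
Subtree rooted at B contains: B, C, E
Count = 3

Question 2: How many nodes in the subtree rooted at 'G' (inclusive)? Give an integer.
Subtree rooted at G contains: B, C, E, G
Count = 4

Answer: 4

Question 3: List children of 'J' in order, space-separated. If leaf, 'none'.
Answer: A

Derivation:
Node J's children (from adjacency): A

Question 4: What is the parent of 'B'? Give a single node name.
Scan adjacency: B appears as child of G

Answer: G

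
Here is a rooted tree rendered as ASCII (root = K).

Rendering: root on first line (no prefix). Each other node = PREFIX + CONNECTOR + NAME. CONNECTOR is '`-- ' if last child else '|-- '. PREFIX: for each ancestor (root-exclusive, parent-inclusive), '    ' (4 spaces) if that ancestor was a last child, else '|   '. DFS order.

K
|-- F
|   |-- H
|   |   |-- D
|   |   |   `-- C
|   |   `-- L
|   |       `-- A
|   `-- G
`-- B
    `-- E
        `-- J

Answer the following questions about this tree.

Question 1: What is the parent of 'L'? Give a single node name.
Answer: H

Derivation:
Scan adjacency: L appears as child of H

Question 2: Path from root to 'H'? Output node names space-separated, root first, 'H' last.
Answer: K F H

Derivation:
Walk down from root: K -> F -> H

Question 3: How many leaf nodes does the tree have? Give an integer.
Answer: 4

Derivation:
Leaves (nodes with no children): A, C, G, J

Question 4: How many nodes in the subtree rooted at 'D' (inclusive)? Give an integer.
Answer: 2

Derivation:
Subtree rooted at D contains: C, D
Count = 2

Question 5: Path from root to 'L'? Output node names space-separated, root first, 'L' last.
Walk down from root: K -> F -> H -> L

Answer: K F H L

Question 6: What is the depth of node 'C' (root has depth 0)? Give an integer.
Answer: 4

Derivation:
Path from root to C: K -> F -> H -> D -> C
Depth = number of edges = 4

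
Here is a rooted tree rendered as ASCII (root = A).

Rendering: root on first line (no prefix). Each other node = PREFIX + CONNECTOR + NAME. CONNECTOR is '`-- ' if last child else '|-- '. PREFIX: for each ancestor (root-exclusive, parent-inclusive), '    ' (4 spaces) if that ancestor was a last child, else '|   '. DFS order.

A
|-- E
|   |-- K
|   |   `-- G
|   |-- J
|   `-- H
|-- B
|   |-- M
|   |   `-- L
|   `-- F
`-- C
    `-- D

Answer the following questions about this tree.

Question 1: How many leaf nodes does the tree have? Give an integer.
Answer: 6

Derivation:
Leaves (nodes with no children): D, F, G, H, J, L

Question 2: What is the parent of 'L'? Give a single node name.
Scan adjacency: L appears as child of M

Answer: M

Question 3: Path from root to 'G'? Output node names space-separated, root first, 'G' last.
Walk down from root: A -> E -> K -> G

Answer: A E K G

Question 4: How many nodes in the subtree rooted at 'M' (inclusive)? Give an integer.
Subtree rooted at M contains: L, M
Count = 2

Answer: 2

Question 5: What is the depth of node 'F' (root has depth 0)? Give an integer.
Path from root to F: A -> B -> F
Depth = number of edges = 2

Answer: 2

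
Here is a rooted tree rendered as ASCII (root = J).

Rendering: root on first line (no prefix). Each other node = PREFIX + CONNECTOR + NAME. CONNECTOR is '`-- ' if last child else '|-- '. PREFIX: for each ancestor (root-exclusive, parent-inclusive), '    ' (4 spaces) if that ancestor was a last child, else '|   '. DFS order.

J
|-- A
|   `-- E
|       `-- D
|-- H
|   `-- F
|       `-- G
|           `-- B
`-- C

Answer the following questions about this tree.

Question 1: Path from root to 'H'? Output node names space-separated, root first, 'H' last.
Answer: J H

Derivation:
Walk down from root: J -> H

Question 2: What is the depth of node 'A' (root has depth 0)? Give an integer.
Answer: 1

Derivation:
Path from root to A: J -> A
Depth = number of edges = 1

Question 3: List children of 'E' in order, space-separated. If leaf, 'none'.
Node E's children (from adjacency): D

Answer: D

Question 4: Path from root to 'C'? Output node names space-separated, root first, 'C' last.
Walk down from root: J -> C

Answer: J C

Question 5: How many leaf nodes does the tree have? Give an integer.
Answer: 3

Derivation:
Leaves (nodes with no children): B, C, D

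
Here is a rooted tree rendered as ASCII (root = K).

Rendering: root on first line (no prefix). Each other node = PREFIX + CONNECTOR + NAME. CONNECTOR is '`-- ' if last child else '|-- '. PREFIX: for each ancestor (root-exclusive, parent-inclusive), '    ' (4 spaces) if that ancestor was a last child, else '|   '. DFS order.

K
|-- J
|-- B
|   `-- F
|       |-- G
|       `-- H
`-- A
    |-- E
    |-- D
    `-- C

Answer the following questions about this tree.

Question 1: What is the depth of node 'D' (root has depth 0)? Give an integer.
Path from root to D: K -> A -> D
Depth = number of edges = 2

Answer: 2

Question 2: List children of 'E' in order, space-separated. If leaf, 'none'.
Answer: none

Derivation:
Node E's children (from adjacency): (leaf)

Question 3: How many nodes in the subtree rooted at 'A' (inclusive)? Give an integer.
Subtree rooted at A contains: A, C, D, E
Count = 4

Answer: 4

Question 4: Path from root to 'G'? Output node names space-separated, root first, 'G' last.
Walk down from root: K -> B -> F -> G

Answer: K B F G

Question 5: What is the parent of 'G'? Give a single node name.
Answer: F

Derivation:
Scan adjacency: G appears as child of F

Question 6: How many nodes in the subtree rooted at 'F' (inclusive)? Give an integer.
Subtree rooted at F contains: F, G, H
Count = 3

Answer: 3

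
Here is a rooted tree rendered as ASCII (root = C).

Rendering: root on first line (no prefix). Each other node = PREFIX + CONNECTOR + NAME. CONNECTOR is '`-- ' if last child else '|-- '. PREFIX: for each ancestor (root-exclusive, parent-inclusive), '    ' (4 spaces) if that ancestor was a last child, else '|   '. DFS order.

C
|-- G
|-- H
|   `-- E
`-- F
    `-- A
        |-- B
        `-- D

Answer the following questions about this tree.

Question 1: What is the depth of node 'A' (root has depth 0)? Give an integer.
Answer: 2

Derivation:
Path from root to A: C -> F -> A
Depth = number of edges = 2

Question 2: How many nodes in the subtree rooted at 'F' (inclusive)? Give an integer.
Subtree rooted at F contains: A, B, D, F
Count = 4

Answer: 4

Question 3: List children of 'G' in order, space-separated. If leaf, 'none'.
Answer: none

Derivation:
Node G's children (from adjacency): (leaf)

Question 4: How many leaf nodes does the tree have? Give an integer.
Leaves (nodes with no children): B, D, E, G

Answer: 4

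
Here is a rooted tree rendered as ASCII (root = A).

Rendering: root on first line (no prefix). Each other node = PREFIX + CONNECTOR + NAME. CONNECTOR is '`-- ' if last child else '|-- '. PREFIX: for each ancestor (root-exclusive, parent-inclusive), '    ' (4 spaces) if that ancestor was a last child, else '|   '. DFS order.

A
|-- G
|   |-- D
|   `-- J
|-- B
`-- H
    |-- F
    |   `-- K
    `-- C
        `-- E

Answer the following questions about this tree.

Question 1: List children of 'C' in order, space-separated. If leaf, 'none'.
Answer: E

Derivation:
Node C's children (from adjacency): E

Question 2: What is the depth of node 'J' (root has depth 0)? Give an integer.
Answer: 2

Derivation:
Path from root to J: A -> G -> J
Depth = number of edges = 2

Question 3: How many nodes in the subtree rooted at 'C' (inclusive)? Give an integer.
Subtree rooted at C contains: C, E
Count = 2

Answer: 2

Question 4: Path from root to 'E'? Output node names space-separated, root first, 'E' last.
Answer: A H C E

Derivation:
Walk down from root: A -> H -> C -> E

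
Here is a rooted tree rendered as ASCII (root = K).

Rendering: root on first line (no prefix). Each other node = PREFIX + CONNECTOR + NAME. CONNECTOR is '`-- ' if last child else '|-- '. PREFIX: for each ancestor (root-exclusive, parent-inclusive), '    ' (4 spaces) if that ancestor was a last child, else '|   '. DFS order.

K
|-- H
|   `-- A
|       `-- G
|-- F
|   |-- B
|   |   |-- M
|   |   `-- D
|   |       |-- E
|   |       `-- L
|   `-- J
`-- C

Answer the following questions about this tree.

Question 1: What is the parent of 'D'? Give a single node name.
Scan adjacency: D appears as child of B

Answer: B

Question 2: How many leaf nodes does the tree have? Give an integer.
Leaves (nodes with no children): C, E, G, J, L, M

Answer: 6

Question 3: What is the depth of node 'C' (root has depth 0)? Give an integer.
Answer: 1

Derivation:
Path from root to C: K -> C
Depth = number of edges = 1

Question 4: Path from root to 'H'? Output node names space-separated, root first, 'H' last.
Answer: K H

Derivation:
Walk down from root: K -> H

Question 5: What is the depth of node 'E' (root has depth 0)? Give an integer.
Answer: 4

Derivation:
Path from root to E: K -> F -> B -> D -> E
Depth = number of edges = 4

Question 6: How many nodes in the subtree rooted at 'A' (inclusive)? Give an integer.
Subtree rooted at A contains: A, G
Count = 2

Answer: 2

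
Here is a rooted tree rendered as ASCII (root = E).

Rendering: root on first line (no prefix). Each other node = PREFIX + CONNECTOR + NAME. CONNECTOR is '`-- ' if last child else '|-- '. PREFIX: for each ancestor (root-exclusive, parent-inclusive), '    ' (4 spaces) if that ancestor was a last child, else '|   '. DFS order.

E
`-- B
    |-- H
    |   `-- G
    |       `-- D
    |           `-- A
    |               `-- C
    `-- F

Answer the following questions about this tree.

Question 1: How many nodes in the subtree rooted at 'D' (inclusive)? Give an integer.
Subtree rooted at D contains: A, C, D
Count = 3

Answer: 3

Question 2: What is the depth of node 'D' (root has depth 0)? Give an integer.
Answer: 4

Derivation:
Path from root to D: E -> B -> H -> G -> D
Depth = number of edges = 4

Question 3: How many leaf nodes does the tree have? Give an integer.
Answer: 2

Derivation:
Leaves (nodes with no children): C, F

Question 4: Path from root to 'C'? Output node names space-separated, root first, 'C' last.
Answer: E B H G D A C

Derivation:
Walk down from root: E -> B -> H -> G -> D -> A -> C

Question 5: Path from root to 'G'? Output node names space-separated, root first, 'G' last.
Walk down from root: E -> B -> H -> G

Answer: E B H G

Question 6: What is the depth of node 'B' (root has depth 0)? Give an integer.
Answer: 1

Derivation:
Path from root to B: E -> B
Depth = number of edges = 1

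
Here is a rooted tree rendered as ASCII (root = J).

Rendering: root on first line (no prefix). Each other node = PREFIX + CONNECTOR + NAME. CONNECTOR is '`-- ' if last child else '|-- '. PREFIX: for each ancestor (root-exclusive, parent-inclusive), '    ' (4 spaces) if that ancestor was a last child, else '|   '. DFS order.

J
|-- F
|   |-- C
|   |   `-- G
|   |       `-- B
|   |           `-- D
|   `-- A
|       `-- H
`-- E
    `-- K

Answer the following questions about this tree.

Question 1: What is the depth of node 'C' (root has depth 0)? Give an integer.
Answer: 2

Derivation:
Path from root to C: J -> F -> C
Depth = number of edges = 2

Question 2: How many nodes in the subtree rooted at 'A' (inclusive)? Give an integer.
Answer: 2

Derivation:
Subtree rooted at A contains: A, H
Count = 2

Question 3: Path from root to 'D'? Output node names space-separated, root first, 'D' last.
Answer: J F C G B D

Derivation:
Walk down from root: J -> F -> C -> G -> B -> D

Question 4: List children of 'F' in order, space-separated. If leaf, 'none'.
Node F's children (from adjacency): C, A

Answer: C A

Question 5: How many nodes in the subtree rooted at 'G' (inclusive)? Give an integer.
Subtree rooted at G contains: B, D, G
Count = 3

Answer: 3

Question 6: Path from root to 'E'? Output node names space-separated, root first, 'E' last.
Answer: J E

Derivation:
Walk down from root: J -> E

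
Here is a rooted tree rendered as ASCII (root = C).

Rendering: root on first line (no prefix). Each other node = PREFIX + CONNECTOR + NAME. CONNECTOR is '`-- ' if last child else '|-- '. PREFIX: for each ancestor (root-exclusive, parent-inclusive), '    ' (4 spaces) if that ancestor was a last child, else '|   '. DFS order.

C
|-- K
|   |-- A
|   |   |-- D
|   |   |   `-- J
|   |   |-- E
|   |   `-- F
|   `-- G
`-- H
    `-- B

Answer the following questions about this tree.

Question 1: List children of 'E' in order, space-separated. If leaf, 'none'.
Answer: none

Derivation:
Node E's children (from adjacency): (leaf)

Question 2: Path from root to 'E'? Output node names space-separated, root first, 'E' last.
Walk down from root: C -> K -> A -> E

Answer: C K A E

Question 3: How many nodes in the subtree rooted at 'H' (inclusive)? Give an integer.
Answer: 2

Derivation:
Subtree rooted at H contains: B, H
Count = 2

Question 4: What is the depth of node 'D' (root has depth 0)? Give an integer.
Path from root to D: C -> K -> A -> D
Depth = number of edges = 3

Answer: 3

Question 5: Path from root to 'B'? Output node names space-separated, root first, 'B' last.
Walk down from root: C -> H -> B

Answer: C H B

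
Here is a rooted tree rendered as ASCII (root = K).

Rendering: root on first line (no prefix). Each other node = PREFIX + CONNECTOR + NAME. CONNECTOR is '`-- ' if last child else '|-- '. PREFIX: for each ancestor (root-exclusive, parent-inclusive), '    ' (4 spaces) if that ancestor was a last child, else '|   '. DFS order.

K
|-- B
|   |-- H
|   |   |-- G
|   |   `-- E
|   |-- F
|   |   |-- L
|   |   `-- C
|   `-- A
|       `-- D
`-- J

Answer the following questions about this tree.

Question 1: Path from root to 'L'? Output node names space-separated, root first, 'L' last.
Walk down from root: K -> B -> F -> L

Answer: K B F L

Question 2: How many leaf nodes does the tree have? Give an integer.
Answer: 6

Derivation:
Leaves (nodes with no children): C, D, E, G, J, L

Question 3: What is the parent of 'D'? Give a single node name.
Answer: A

Derivation:
Scan adjacency: D appears as child of A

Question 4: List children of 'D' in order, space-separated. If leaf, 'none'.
Answer: none

Derivation:
Node D's children (from adjacency): (leaf)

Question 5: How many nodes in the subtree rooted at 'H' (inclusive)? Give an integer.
Subtree rooted at H contains: E, G, H
Count = 3

Answer: 3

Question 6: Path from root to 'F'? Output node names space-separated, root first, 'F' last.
Answer: K B F

Derivation:
Walk down from root: K -> B -> F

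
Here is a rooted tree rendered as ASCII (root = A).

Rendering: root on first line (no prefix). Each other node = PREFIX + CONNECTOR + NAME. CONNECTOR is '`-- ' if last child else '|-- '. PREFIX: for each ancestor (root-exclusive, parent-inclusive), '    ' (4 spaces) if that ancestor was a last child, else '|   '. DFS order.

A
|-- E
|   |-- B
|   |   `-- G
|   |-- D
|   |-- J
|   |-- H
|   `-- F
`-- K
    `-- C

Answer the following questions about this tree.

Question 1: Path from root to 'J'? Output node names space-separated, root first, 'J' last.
Answer: A E J

Derivation:
Walk down from root: A -> E -> J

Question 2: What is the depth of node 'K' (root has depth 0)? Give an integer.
Answer: 1

Derivation:
Path from root to K: A -> K
Depth = number of edges = 1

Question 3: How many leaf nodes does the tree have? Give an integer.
Leaves (nodes with no children): C, D, F, G, H, J

Answer: 6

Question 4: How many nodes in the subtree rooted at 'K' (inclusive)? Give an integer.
Answer: 2

Derivation:
Subtree rooted at K contains: C, K
Count = 2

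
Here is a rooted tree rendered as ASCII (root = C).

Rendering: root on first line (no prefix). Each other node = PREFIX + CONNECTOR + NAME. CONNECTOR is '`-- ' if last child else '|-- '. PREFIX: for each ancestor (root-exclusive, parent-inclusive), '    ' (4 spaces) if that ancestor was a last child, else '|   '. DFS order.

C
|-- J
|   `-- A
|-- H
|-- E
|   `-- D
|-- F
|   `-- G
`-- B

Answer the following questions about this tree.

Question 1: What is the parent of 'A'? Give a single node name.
Answer: J

Derivation:
Scan adjacency: A appears as child of J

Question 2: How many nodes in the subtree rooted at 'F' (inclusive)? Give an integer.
Answer: 2

Derivation:
Subtree rooted at F contains: F, G
Count = 2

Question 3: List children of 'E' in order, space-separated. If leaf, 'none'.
Answer: D

Derivation:
Node E's children (from adjacency): D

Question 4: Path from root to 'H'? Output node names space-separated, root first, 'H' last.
Answer: C H

Derivation:
Walk down from root: C -> H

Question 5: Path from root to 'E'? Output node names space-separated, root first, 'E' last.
Walk down from root: C -> E

Answer: C E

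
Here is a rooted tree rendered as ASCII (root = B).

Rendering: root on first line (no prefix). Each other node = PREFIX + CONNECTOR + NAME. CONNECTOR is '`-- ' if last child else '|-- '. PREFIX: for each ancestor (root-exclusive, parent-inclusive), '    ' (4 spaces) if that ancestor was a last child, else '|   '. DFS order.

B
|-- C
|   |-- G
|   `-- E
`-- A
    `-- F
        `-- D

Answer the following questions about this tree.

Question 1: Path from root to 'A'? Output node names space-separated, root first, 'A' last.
Walk down from root: B -> A

Answer: B A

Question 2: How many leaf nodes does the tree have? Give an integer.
Leaves (nodes with no children): D, E, G

Answer: 3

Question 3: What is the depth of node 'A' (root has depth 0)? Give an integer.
Path from root to A: B -> A
Depth = number of edges = 1

Answer: 1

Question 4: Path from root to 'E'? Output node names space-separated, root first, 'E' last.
Answer: B C E

Derivation:
Walk down from root: B -> C -> E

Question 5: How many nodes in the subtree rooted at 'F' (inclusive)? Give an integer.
Subtree rooted at F contains: D, F
Count = 2

Answer: 2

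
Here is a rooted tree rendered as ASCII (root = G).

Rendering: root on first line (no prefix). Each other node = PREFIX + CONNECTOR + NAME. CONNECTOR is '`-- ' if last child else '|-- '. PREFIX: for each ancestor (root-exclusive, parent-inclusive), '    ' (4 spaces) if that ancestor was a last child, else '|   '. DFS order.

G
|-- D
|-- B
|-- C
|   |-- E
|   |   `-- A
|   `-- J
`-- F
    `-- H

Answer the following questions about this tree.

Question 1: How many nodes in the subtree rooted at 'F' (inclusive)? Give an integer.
Answer: 2

Derivation:
Subtree rooted at F contains: F, H
Count = 2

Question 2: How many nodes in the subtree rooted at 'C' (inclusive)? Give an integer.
Answer: 4

Derivation:
Subtree rooted at C contains: A, C, E, J
Count = 4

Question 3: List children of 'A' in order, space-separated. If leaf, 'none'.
Answer: none

Derivation:
Node A's children (from adjacency): (leaf)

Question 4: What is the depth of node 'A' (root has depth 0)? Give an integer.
Path from root to A: G -> C -> E -> A
Depth = number of edges = 3

Answer: 3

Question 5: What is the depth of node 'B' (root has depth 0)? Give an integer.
Path from root to B: G -> B
Depth = number of edges = 1

Answer: 1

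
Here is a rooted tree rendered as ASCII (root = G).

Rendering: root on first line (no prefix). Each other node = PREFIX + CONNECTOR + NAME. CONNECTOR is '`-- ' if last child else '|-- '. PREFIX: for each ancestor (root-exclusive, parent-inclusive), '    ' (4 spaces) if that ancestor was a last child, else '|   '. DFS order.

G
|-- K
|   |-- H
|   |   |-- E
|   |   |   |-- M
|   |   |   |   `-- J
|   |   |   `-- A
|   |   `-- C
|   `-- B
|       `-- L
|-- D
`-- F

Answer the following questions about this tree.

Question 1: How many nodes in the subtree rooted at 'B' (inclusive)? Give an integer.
Subtree rooted at B contains: B, L
Count = 2

Answer: 2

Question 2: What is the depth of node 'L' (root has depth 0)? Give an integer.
Path from root to L: G -> K -> B -> L
Depth = number of edges = 3

Answer: 3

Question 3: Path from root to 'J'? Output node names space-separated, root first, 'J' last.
Walk down from root: G -> K -> H -> E -> M -> J

Answer: G K H E M J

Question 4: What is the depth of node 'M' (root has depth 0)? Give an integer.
Path from root to M: G -> K -> H -> E -> M
Depth = number of edges = 4

Answer: 4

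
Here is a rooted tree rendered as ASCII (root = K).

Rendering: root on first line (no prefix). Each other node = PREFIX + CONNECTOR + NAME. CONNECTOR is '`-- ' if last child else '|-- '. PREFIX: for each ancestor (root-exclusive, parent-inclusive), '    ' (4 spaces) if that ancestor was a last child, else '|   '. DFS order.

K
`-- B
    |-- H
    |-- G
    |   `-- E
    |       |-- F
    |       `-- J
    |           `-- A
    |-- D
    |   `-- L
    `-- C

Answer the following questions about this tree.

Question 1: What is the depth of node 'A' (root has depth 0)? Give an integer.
Answer: 5

Derivation:
Path from root to A: K -> B -> G -> E -> J -> A
Depth = number of edges = 5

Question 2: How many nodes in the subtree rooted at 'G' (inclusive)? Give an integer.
Subtree rooted at G contains: A, E, F, G, J
Count = 5

Answer: 5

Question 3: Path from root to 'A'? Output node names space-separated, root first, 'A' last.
Walk down from root: K -> B -> G -> E -> J -> A

Answer: K B G E J A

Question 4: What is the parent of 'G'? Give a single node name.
Answer: B

Derivation:
Scan adjacency: G appears as child of B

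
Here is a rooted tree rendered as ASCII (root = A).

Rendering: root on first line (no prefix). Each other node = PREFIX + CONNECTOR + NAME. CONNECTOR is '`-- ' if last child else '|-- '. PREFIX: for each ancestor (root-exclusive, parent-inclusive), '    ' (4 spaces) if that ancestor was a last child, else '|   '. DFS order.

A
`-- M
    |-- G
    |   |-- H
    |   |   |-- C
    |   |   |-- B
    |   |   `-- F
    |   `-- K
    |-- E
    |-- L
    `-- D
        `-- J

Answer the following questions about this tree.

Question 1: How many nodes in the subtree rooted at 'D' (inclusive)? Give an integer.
Answer: 2

Derivation:
Subtree rooted at D contains: D, J
Count = 2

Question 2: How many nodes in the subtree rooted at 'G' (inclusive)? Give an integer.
Subtree rooted at G contains: B, C, F, G, H, K
Count = 6

Answer: 6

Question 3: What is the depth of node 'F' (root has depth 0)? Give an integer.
Answer: 4

Derivation:
Path from root to F: A -> M -> G -> H -> F
Depth = number of edges = 4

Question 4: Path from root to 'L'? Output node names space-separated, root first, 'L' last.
Answer: A M L

Derivation:
Walk down from root: A -> M -> L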